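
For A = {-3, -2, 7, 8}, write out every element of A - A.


A - A = {a - a' : a, a' ∈ A}.
Compute a - a' for each ordered pair (a, a'):
a = -3: -3--3=0, -3--2=-1, -3-7=-10, -3-8=-11
a = -2: -2--3=1, -2--2=0, -2-7=-9, -2-8=-10
a = 7: 7--3=10, 7--2=9, 7-7=0, 7-8=-1
a = 8: 8--3=11, 8--2=10, 8-7=1, 8-8=0
Collecting distinct values (and noting 0 appears from a-a):
A - A = {-11, -10, -9, -1, 0, 1, 9, 10, 11}
|A - A| = 9

A - A = {-11, -10, -9, -1, 0, 1, 9, 10, 11}


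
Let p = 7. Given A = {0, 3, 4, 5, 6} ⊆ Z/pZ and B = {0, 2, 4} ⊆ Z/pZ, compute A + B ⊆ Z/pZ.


Work in Z/7Z: reduce every sum a + b modulo 7.
Enumerate all 15 pairs:
a = 0: 0+0=0, 0+2=2, 0+4=4
a = 3: 3+0=3, 3+2=5, 3+4=0
a = 4: 4+0=4, 4+2=6, 4+4=1
a = 5: 5+0=5, 5+2=0, 5+4=2
a = 6: 6+0=6, 6+2=1, 6+4=3
Distinct residues collected: {0, 1, 2, 3, 4, 5, 6}
|A + B| = 7 (out of 7 total residues).

A + B = {0, 1, 2, 3, 4, 5, 6}


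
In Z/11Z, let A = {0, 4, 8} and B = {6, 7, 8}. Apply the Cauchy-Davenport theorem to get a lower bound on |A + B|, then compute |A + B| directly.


Cauchy-Davenport: |A + B| ≥ min(p, |A| + |B| - 1) for A, B nonempty in Z/pZ.
|A| = 3, |B| = 3, p = 11.
CD lower bound = min(11, 3 + 3 - 1) = min(11, 5) = 5.
Compute A + B mod 11 directly:
a = 0: 0+6=6, 0+7=7, 0+8=8
a = 4: 4+6=10, 4+7=0, 4+8=1
a = 8: 8+6=3, 8+7=4, 8+8=5
A + B = {0, 1, 3, 4, 5, 6, 7, 8, 10}, so |A + B| = 9.
Verify: 9 ≥ 5? Yes ✓.

CD lower bound = 5, actual |A + B| = 9.


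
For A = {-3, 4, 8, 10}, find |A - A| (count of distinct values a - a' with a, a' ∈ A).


A - A = {a - a' : a, a' ∈ A}; |A| = 4.
Bounds: 2|A|-1 ≤ |A - A| ≤ |A|² - |A| + 1, i.e. 7 ≤ |A - A| ≤ 13.
Note: 0 ∈ A - A always (from a - a). The set is symmetric: if d ∈ A - A then -d ∈ A - A.
Enumerate nonzero differences d = a - a' with a > a' (then include -d):
Positive differences: {2, 4, 6, 7, 11, 13}
Full difference set: {0} ∪ (positive diffs) ∪ (negative diffs).
|A - A| = 1 + 2·6 = 13 (matches direct enumeration: 13).

|A - A| = 13


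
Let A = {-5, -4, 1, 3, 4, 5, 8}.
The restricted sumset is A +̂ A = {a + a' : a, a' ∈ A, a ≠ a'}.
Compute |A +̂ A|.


Restricted sumset: A +̂ A = {a + a' : a ∈ A, a' ∈ A, a ≠ a'}.
Equivalently, take A + A and drop any sum 2a that is achievable ONLY as a + a for a ∈ A (i.e. sums representable only with equal summands).
Enumerate pairs (a, a') with a < a' (symmetric, so each unordered pair gives one sum; this covers all a ≠ a'):
  -5 + -4 = -9
  -5 + 1 = -4
  -5 + 3 = -2
  -5 + 4 = -1
  -5 + 5 = 0
  -5 + 8 = 3
  -4 + 1 = -3
  -4 + 3 = -1
  -4 + 4 = 0
  -4 + 5 = 1
  -4 + 8 = 4
  1 + 3 = 4
  1 + 4 = 5
  1 + 5 = 6
  1 + 8 = 9
  3 + 4 = 7
  3 + 5 = 8
  3 + 8 = 11
  4 + 5 = 9
  4 + 8 = 12
  5 + 8 = 13
Collected distinct sums: {-9, -4, -3, -2, -1, 0, 1, 3, 4, 5, 6, 7, 8, 9, 11, 12, 13}
|A +̂ A| = 17
(Reference bound: |A +̂ A| ≥ 2|A| - 3 for |A| ≥ 2, with |A| = 7 giving ≥ 11.)

|A +̂ A| = 17


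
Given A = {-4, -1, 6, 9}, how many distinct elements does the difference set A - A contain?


A - A = {a - a' : a, a' ∈ A}; |A| = 4.
Bounds: 2|A|-1 ≤ |A - A| ≤ |A|² - |A| + 1, i.e. 7 ≤ |A - A| ≤ 13.
Note: 0 ∈ A - A always (from a - a). The set is symmetric: if d ∈ A - A then -d ∈ A - A.
Enumerate nonzero differences d = a - a' with a > a' (then include -d):
Positive differences: {3, 7, 10, 13}
Full difference set: {0} ∪ (positive diffs) ∪ (negative diffs).
|A - A| = 1 + 2·4 = 9 (matches direct enumeration: 9).

|A - A| = 9


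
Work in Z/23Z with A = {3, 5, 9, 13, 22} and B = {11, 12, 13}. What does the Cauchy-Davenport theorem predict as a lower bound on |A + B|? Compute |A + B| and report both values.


Cauchy-Davenport: |A + B| ≥ min(p, |A| + |B| - 1) for A, B nonempty in Z/pZ.
|A| = 5, |B| = 3, p = 23.
CD lower bound = min(23, 5 + 3 - 1) = min(23, 7) = 7.
Compute A + B mod 23 directly:
a = 3: 3+11=14, 3+12=15, 3+13=16
a = 5: 5+11=16, 5+12=17, 5+13=18
a = 9: 9+11=20, 9+12=21, 9+13=22
a = 13: 13+11=1, 13+12=2, 13+13=3
a = 22: 22+11=10, 22+12=11, 22+13=12
A + B = {1, 2, 3, 10, 11, 12, 14, 15, 16, 17, 18, 20, 21, 22}, so |A + B| = 14.
Verify: 14 ≥ 7? Yes ✓.

CD lower bound = 7, actual |A + B| = 14.


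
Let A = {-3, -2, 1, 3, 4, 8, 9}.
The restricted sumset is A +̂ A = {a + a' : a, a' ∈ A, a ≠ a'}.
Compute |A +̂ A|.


Restricted sumset: A +̂ A = {a + a' : a ∈ A, a' ∈ A, a ≠ a'}.
Equivalently, take A + A and drop any sum 2a that is achievable ONLY as a + a for a ∈ A (i.e. sums representable only with equal summands).
Enumerate pairs (a, a') with a < a' (symmetric, so each unordered pair gives one sum; this covers all a ≠ a'):
  -3 + -2 = -5
  -3 + 1 = -2
  -3 + 3 = 0
  -3 + 4 = 1
  -3 + 8 = 5
  -3 + 9 = 6
  -2 + 1 = -1
  -2 + 3 = 1
  -2 + 4 = 2
  -2 + 8 = 6
  -2 + 9 = 7
  1 + 3 = 4
  1 + 4 = 5
  1 + 8 = 9
  1 + 9 = 10
  3 + 4 = 7
  3 + 8 = 11
  3 + 9 = 12
  4 + 8 = 12
  4 + 9 = 13
  8 + 9 = 17
Collected distinct sums: {-5, -2, -1, 0, 1, 2, 4, 5, 6, 7, 9, 10, 11, 12, 13, 17}
|A +̂ A| = 16
(Reference bound: |A +̂ A| ≥ 2|A| - 3 for |A| ≥ 2, with |A| = 7 giving ≥ 11.)

|A +̂ A| = 16


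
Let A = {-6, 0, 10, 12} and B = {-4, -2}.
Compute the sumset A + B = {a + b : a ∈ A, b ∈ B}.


A + B = {a + b : a ∈ A, b ∈ B}.
Enumerate all |A|·|B| = 4·2 = 8 pairs (a, b) and collect distinct sums.
a = -6: -6+-4=-10, -6+-2=-8
a = 0: 0+-4=-4, 0+-2=-2
a = 10: 10+-4=6, 10+-2=8
a = 12: 12+-4=8, 12+-2=10
Collecting distinct sums: A + B = {-10, -8, -4, -2, 6, 8, 10}
|A + B| = 7

A + B = {-10, -8, -4, -2, 6, 8, 10}


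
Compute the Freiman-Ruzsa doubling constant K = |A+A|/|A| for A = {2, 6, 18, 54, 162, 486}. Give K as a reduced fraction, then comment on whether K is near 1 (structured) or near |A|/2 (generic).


|A| = 6.
Compute A + A by enumerating all 36 pairs.
A + A = {4, 8, 12, 20, 24, 36, 56, 60, 72, 108, 164, 168, 180, 216, 324, 488, 492, 504, 540, 648, 972}, so |A + A| = 21.
K = |A + A| / |A| = 21/6 = 7/2 ≈ 3.5000.
Reference: AP of size 6 gives K = 11/6 ≈ 1.8333; a fully generic set of size 6 gives K ≈ 3.5000.

|A| = 6, |A + A| = 21, K = 21/6 = 7/2.


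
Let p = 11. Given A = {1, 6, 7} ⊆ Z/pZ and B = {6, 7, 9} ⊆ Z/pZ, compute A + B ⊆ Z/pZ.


Work in Z/11Z: reduce every sum a + b modulo 11.
Enumerate all 9 pairs:
a = 1: 1+6=7, 1+7=8, 1+9=10
a = 6: 6+6=1, 6+7=2, 6+9=4
a = 7: 7+6=2, 7+7=3, 7+9=5
Distinct residues collected: {1, 2, 3, 4, 5, 7, 8, 10}
|A + B| = 8 (out of 11 total residues).

A + B = {1, 2, 3, 4, 5, 7, 8, 10}


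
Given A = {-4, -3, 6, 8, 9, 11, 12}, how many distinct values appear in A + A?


A + A = {a + a' : a, a' ∈ A}; |A| = 7.
General bounds: 2|A| - 1 ≤ |A + A| ≤ |A|(|A|+1)/2, i.e. 13 ≤ |A + A| ≤ 28.
Lower bound 2|A|-1 is attained iff A is an arithmetic progression.
Enumerate sums a + a' for a ≤ a' (symmetric, so this suffices):
a = -4: -4+-4=-8, -4+-3=-7, -4+6=2, -4+8=4, -4+9=5, -4+11=7, -4+12=8
a = -3: -3+-3=-6, -3+6=3, -3+8=5, -3+9=6, -3+11=8, -3+12=9
a = 6: 6+6=12, 6+8=14, 6+9=15, 6+11=17, 6+12=18
a = 8: 8+8=16, 8+9=17, 8+11=19, 8+12=20
a = 9: 9+9=18, 9+11=20, 9+12=21
a = 11: 11+11=22, 11+12=23
a = 12: 12+12=24
Distinct sums: {-8, -7, -6, 2, 3, 4, 5, 6, 7, 8, 9, 12, 14, 15, 16, 17, 18, 19, 20, 21, 22, 23, 24}
|A + A| = 23

|A + A| = 23


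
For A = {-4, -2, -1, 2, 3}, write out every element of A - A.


A - A = {a - a' : a, a' ∈ A}.
Compute a - a' for each ordered pair (a, a'):
a = -4: -4--4=0, -4--2=-2, -4--1=-3, -4-2=-6, -4-3=-7
a = -2: -2--4=2, -2--2=0, -2--1=-1, -2-2=-4, -2-3=-5
a = -1: -1--4=3, -1--2=1, -1--1=0, -1-2=-3, -1-3=-4
a = 2: 2--4=6, 2--2=4, 2--1=3, 2-2=0, 2-3=-1
a = 3: 3--4=7, 3--2=5, 3--1=4, 3-2=1, 3-3=0
Collecting distinct values (and noting 0 appears from a-a):
A - A = {-7, -6, -5, -4, -3, -2, -1, 0, 1, 2, 3, 4, 5, 6, 7}
|A - A| = 15

A - A = {-7, -6, -5, -4, -3, -2, -1, 0, 1, 2, 3, 4, 5, 6, 7}


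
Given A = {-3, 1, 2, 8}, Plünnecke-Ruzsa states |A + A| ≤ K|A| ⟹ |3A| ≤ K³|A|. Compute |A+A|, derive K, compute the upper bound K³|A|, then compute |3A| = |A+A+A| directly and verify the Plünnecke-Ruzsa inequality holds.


|A| = 4.
Step 1: Compute A + A by enumerating all 16 pairs.
A + A = {-6, -2, -1, 2, 3, 4, 5, 9, 10, 16}, so |A + A| = 10.
Step 2: Doubling constant K = |A + A|/|A| = 10/4 = 10/4 ≈ 2.5000.
Step 3: Plünnecke-Ruzsa gives |3A| ≤ K³·|A| = (2.5000)³ · 4 ≈ 62.5000.
Step 4: Compute 3A = A + A + A directly by enumerating all triples (a,b,c) ∈ A³; |3A| = 19.
Step 5: Check 19 ≤ 62.5000? Yes ✓.

K = 10/4, Plünnecke-Ruzsa bound K³|A| ≈ 62.5000, |3A| = 19, inequality holds.


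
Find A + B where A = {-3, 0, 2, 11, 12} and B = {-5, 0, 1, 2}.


A + B = {a + b : a ∈ A, b ∈ B}.
Enumerate all |A|·|B| = 5·4 = 20 pairs (a, b) and collect distinct sums.
a = -3: -3+-5=-8, -3+0=-3, -3+1=-2, -3+2=-1
a = 0: 0+-5=-5, 0+0=0, 0+1=1, 0+2=2
a = 2: 2+-5=-3, 2+0=2, 2+1=3, 2+2=4
a = 11: 11+-5=6, 11+0=11, 11+1=12, 11+2=13
a = 12: 12+-5=7, 12+0=12, 12+1=13, 12+2=14
Collecting distinct sums: A + B = {-8, -5, -3, -2, -1, 0, 1, 2, 3, 4, 6, 7, 11, 12, 13, 14}
|A + B| = 16

A + B = {-8, -5, -3, -2, -1, 0, 1, 2, 3, 4, 6, 7, 11, 12, 13, 14}


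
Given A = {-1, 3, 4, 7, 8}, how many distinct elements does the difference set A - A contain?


A - A = {a - a' : a, a' ∈ A}; |A| = 5.
Bounds: 2|A|-1 ≤ |A - A| ≤ |A|² - |A| + 1, i.e. 9 ≤ |A - A| ≤ 21.
Note: 0 ∈ A - A always (from a - a). The set is symmetric: if d ∈ A - A then -d ∈ A - A.
Enumerate nonzero differences d = a - a' with a > a' (then include -d):
Positive differences: {1, 3, 4, 5, 8, 9}
Full difference set: {0} ∪ (positive diffs) ∪ (negative diffs).
|A - A| = 1 + 2·6 = 13 (matches direct enumeration: 13).

|A - A| = 13


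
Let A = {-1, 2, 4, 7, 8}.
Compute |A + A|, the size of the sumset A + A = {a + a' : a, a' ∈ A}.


A + A = {a + a' : a, a' ∈ A}; |A| = 5.
General bounds: 2|A| - 1 ≤ |A + A| ≤ |A|(|A|+1)/2, i.e. 9 ≤ |A + A| ≤ 15.
Lower bound 2|A|-1 is attained iff A is an arithmetic progression.
Enumerate sums a + a' for a ≤ a' (symmetric, so this suffices):
a = -1: -1+-1=-2, -1+2=1, -1+4=3, -1+7=6, -1+8=7
a = 2: 2+2=4, 2+4=6, 2+7=9, 2+8=10
a = 4: 4+4=8, 4+7=11, 4+8=12
a = 7: 7+7=14, 7+8=15
a = 8: 8+8=16
Distinct sums: {-2, 1, 3, 4, 6, 7, 8, 9, 10, 11, 12, 14, 15, 16}
|A + A| = 14

|A + A| = 14


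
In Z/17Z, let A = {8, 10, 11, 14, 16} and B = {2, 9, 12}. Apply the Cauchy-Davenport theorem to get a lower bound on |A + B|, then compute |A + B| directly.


Cauchy-Davenport: |A + B| ≥ min(p, |A| + |B| - 1) for A, B nonempty in Z/pZ.
|A| = 5, |B| = 3, p = 17.
CD lower bound = min(17, 5 + 3 - 1) = min(17, 7) = 7.
Compute A + B mod 17 directly:
a = 8: 8+2=10, 8+9=0, 8+12=3
a = 10: 10+2=12, 10+9=2, 10+12=5
a = 11: 11+2=13, 11+9=3, 11+12=6
a = 14: 14+2=16, 14+9=6, 14+12=9
a = 16: 16+2=1, 16+9=8, 16+12=11
A + B = {0, 1, 2, 3, 5, 6, 8, 9, 10, 11, 12, 13, 16}, so |A + B| = 13.
Verify: 13 ≥ 7? Yes ✓.

CD lower bound = 7, actual |A + B| = 13.


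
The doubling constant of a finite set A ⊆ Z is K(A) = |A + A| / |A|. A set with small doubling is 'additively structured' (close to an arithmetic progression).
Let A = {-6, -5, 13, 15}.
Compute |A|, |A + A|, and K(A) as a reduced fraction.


|A| = 4.
Compute A + A by enumerating all 16 pairs.
A + A = {-12, -11, -10, 7, 8, 9, 10, 26, 28, 30}, so |A + A| = 10.
K = |A + A| / |A| = 10/4 = 5/2 ≈ 2.5000.
Reference: AP of size 4 gives K = 7/4 ≈ 1.7500; a fully generic set of size 4 gives K ≈ 2.5000.

|A| = 4, |A + A| = 10, K = 10/4 = 5/2.


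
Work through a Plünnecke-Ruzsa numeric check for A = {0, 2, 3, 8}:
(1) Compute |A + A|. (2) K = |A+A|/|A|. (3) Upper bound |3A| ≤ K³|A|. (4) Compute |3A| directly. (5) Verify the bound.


|A| = 4.
Step 1: Compute A + A by enumerating all 16 pairs.
A + A = {0, 2, 3, 4, 5, 6, 8, 10, 11, 16}, so |A + A| = 10.
Step 2: Doubling constant K = |A + A|/|A| = 10/4 = 10/4 ≈ 2.5000.
Step 3: Plünnecke-Ruzsa gives |3A| ≤ K³·|A| = (2.5000)³ · 4 ≈ 62.5000.
Step 4: Compute 3A = A + A + A directly by enumerating all triples (a,b,c) ∈ A³; |3A| = 18.
Step 5: Check 18 ≤ 62.5000? Yes ✓.

K = 10/4, Plünnecke-Ruzsa bound K³|A| ≈ 62.5000, |3A| = 18, inequality holds.


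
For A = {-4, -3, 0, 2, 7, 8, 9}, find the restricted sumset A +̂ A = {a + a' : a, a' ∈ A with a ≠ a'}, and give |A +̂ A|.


Restricted sumset: A +̂ A = {a + a' : a ∈ A, a' ∈ A, a ≠ a'}.
Equivalently, take A + A and drop any sum 2a that is achievable ONLY as a + a for a ∈ A (i.e. sums representable only with equal summands).
Enumerate pairs (a, a') with a < a' (symmetric, so each unordered pair gives one sum; this covers all a ≠ a'):
  -4 + -3 = -7
  -4 + 0 = -4
  -4 + 2 = -2
  -4 + 7 = 3
  -4 + 8 = 4
  -4 + 9 = 5
  -3 + 0 = -3
  -3 + 2 = -1
  -3 + 7 = 4
  -3 + 8 = 5
  -3 + 9 = 6
  0 + 2 = 2
  0 + 7 = 7
  0 + 8 = 8
  0 + 9 = 9
  2 + 7 = 9
  2 + 8 = 10
  2 + 9 = 11
  7 + 8 = 15
  7 + 9 = 16
  8 + 9 = 17
Collected distinct sums: {-7, -4, -3, -2, -1, 2, 3, 4, 5, 6, 7, 8, 9, 10, 11, 15, 16, 17}
|A +̂ A| = 18
(Reference bound: |A +̂ A| ≥ 2|A| - 3 for |A| ≥ 2, with |A| = 7 giving ≥ 11.)

|A +̂ A| = 18


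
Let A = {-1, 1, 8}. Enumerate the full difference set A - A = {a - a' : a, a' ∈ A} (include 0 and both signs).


A - A = {a - a' : a, a' ∈ A}.
Compute a - a' for each ordered pair (a, a'):
a = -1: -1--1=0, -1-1=-2, -1-8=-9
a = 1: 1--1=2, 1-1=0, 1-8=-7
a = 8: 8--1=9, 8-1=7, 8-8=0
Collecting distinct values (and noting 0 appears from a-a):
A - A = {-9, -7, -2, 0, 2, 7, 9}
|A - A| = 7

A - A = {-9, -7, -2, 0, 2, 7, 9}


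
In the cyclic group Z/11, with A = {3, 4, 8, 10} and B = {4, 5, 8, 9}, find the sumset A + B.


Work in Z/11Z: reduce every sum a + b modulo 11.
Enumerate all 16 pairs:
a = 3: 3+4=7, 3+5=8, 3+8=0, 3+9=1
a = 4: 4+4=8, 4+5=9, 4+8=1, 4+9=2
a = 8: 8+4=1, 8+5=2, 8+8=5, 8+9=6
a = 10: 10+4=3, 10+5=4, 10+8=7, 10+9=8
Distinct residues collected: {0, 1, 2, 3, 4, 5, 6, 7, 8, 9}
|A + B| = 10 (out of 11 total residues).

A + B = {0, 1, 2, 3, 4, 5, 6, 7, 8, 9}


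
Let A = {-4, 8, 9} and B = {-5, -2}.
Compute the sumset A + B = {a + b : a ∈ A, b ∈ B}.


A + B = {a + b : a ∈ A, b ∈ B}.
Enumerate all |A|·|B| = 3·2 = 6 pairs (a, b) and collect distinct sums.
a = -4: -4+-5=-9, -4+-2=-6
a = 8: 8+-5=3, 8+-2=6
a = 9: 9+-5=4, 9+-2=7
Collecting distinct sums: A + B = {-9, -6, 3, 4, 6, 7}
|A + B| = 6

A + B = {-9, -6, 3, 4, 6, 7}


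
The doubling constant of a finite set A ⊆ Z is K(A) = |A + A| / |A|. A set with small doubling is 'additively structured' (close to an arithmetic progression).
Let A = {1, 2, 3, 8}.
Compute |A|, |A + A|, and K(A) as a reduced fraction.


|A| = 4.
Compute A + A by enumerating all 16 pairs.
A + A = {2, 3, 4, 5, 6, 9, 10, 11, 16}, so |A + A| = 9.
K = |A + A| / |A| = 9/4 (already in lowest terms) ≈ 2.2500.
Reference: AP of size 4 gives K = 7/4 ≈ 1.7500; a fully generic set of size 4 gives K ≈ 2.5000.

|A| = 4, |A + A| = 9, K = 9/4.


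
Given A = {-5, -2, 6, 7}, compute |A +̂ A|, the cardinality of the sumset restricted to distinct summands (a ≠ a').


Restricted sumset: A +̂ A = {a + a' : a ∈ A, a' ∈ A, a ≠ a'}.
Equivalently, take A + A and drop any sum 2a that is achievable ONLY as a + a for a ∈ A (i.e. sums representable only with equal summands).
Enumerate pairs (a, a') with a < a' (symmetric, so each unordered pair gives one sum; this covers all a ≠ a'):
  -5 + -2 = -7
  -5 + 6 = 1
  -5 + 7 = 2
  -2 + 6 = 4
  -2 + 7 = 5
  6 + 7 = 13
Collected distinct sums: {-7, 1, 2, 4, 5, 13}
|A +̂ A| = 6
(Reference bound: |A +̂ A| ≥ 2|A| - 3 for |A| ≥ 2, with |A| = 4 giving ≥ 5.)

|A +̂ A| = 6


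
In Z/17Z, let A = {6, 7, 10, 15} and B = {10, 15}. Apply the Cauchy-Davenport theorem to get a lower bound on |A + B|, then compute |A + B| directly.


Cauchy-Davenport: |A + B| ≥ min(p, |A| + |B| - 1) for A, B nonempty in Z/pZ.
|A| = 4, |B| = 2, p = 17.
CD lower bound = min(17, 4 + 2 - 1) = min(17, 5) = 5.
Compute A + B mod 17 directly:
a = 6: 6+10=16, 6+15=4
a = 7: 7+10=0, 7+15=5
a = 10: 10+10=3, 10+15=8
a = 15: 15+10=8, 15+15=13
A + B = {0, 3, 4, 5, 8, 13, 16}, so |A + B| = 7.
Verify: 7 ≥ 5? Yes ✓.

CD lower bound = 5, actual |A + B| = 7.


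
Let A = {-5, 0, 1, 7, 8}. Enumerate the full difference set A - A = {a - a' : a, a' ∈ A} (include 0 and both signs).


A - A = {a - a' : a, a' ∈ A}.
Compute a - a' for each ordered pair (a, a'):
a = -5: -5--5=0, -5-0=-5, -5-1=-6, -5-7=-12, -5-8=-13
a = 0: 0--5=5, 0-0=0, 0-1=-1, 0-7=-7, 0-8=-8
a = 1: 1--5=6, 1-0=1, 1-1=0, 1-7=-6, 1-8=-7
a = 7: 7--5=12, 7-0=7, 7-1=6, 7-7=0, 7-8=-1
a = 8: 8--5=13, 8-0=8, 8-1=7, 8-7=1, 8-8=0
Collecting distinct values (and noting 0 appears from a-a):
A - A = {-13, -12, -8, -7, -6, -5, -1, 0, 1, 5, 6, 7, 8, 12, 13}
|A - A| = 15

A - A = {-13, -12, -8, -7, -6, -5, -1, 0, 1, 5, 6, 7, 8, 12, 13}


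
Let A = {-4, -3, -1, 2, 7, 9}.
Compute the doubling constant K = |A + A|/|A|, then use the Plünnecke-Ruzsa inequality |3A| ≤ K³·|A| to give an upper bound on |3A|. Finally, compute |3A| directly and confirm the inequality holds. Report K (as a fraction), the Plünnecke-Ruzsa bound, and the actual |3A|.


|A| = 6.
Step 1: Compute A + A by enumerating all 36 pairs.
A + A = {-8, -7, -6, -5, -4, -2, -1, 1, 3, 4, 5, 6, 8, 9, 11, 14, 16, 18}, so |A + A| = 18.
Step 2: Doubling constant K = |A + A|/|A| = 18/6 = 18/6 ≈ 3.0000.
Step 3: Plünnecke-Ruzsa gives |3A| ≤ K³·|A| = (3.0000)³ · 6 ≈ 162.0000.
Step 4: Compute 3A = A + A + A directly by enumerating all triples (a,b,c) ∈ A³; |3A| = 35.
Step 5: Check 35 ≤ 162.0000? Yes ✓.

K = 18/6, Plünnecke-Ruzsa bound K³|A| ≈ 162.0000, |3A| = 35, inequality holds.


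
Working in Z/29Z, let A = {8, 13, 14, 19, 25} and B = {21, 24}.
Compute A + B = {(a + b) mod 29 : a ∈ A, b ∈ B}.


Work in Z/29Z: reduce every sum a + b modulo 29.
Enumerate all 10 pairs:
a = 8: 8+21=0, 8+24=3
a = 13: 13+21=5, 13+24=8
a = 14: 14+21=6, 14+24=9
a = 19: 19+21=11, 19+24=14
a = 25: 25+21=17, 25+24=20
Distinct residues collected: {0, 3, 5, 6, 8, 9, 11, 14, 17, 20}
|A + B| = 10 (out of 29 total residues).

A + B = {0, 3, 5, 6, 8, 9, 11, 14, 17, 20}


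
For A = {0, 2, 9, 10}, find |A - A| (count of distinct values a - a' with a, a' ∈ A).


A - A = {a - a' : a, a' ∈ A}; |A| = 4.
Bounds: 2|A|-1 ≤ |A - A| ≤ |A|² - |A| + 1, i.e. 7 ≤ |A - A| ≤ 13.
Note: 0 ∈ A - A always (from a - a). The set is symmetric: if d ∈ A - A then -d ∈ A - A.
Enumerate nonzero differences d = a - a' with a > a' (then include -d):
Positive differences: {1, 2, 7, 8, 9, 10}
Full difference set: {0} ∪ (positive diffs) ∪ (negative diffs).
|A - A| = 1 + 2·6 = 13 (matches direct enumeration: 13).

|A - A| = 13


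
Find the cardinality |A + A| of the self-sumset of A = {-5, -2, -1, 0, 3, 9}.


A + A = {a + a' : a, a' ∈ A}; |A| = 6.
General bounds: 2|A| - 1 ≤ |A + A| ≤ |A|(|A|+1)/2, i.e. 11 ≤ |A + A| ≤ 21.
Lower bound 2|A|-1 is attained iff A is an arithmetic progression.
Enumerate sums a + a' for a ≤ a' (symmetric, so this suffices):
a = -5: -5+-5=-10, -5+-2=-7, -5+-1=-6, -5+0=-5, -5+3=-2, -5+9=4
a = -2: -2+-2=-4, -2+-1=-3, -2+0=-2, -2+3=1, -2+9=7
a = -1: -1+-1=-2, -1+0=-1, -1+3=2, -1+9=8
a = 0: 0+0=0, 0+3=3, 0+9=9
a = 3: 3+3=6, 3+9=12
a = 9: 9+9=18
Distinct sums: {-10, -7, -6, -5, -4, -3, -2, -1, 0, 1, 2, 3, 4, 6, 7, 8, 9, 12, 18}
|A + A| = 19

|A + A| = 19


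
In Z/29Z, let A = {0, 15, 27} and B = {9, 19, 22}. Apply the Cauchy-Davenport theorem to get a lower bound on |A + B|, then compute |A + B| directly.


Cauchy-Davenport: |A + B| ≥ min(p, |A| + |B| - 1) for A, B nonempty in Z/pZ.
|A| = 3, |B| = 3, p = 29.
CD lower bound = min(29, 3 + 3 - 1) = min(29, 5) = 5.
Compute A + B mod 29 directly:
a = 0: 0+9=9, 0+19=19, 0+22=22
a = 15: 15+9=24, 15+19=5, 15+22=8
a = 27: 27+9=7, 27+19=17, 27+22=20
A + B = {5, 7, 8, 9, 17, 19, 20, 22, 24}, so |A + B| = 9.
Verify: 9 ≥ 5? Yes ✓.

CD lower bound = 5, actual |A + B| = 9.


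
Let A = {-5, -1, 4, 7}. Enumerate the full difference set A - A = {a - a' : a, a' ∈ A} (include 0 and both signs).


A - A = {a - a' : a, a' ∈ A}.
Compute a - a' for each ordered pair (a, a'):
a = -5: -5--5=0, -5--1=-4, -5-4=-9, -5-7=-12
a = -1: -1--5=4, -1--1=0, -1-4=-5, -1-7=-8
a = 4: 4--5=9, 4--1=5, 4-4=0, 4-7=-3
a = 7: 7--5=12, 7--1=8, 7-4=3, 7-7=0
Collecting distinct values (and noting 0 appears from a-a):
A - A = {-12, -9, -8, -5, -4, -3, 0, 3, 4, 5, 8, 9, 12}
|A - A| = 13

A - A = {-12, -9, -8, -5, -4, -3, 0, 3, 4, 5, 8, 9, 12}


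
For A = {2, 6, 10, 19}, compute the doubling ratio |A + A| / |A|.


|A| = 4.
Compute A + A by enumerating all 16 pairs.
A + A = {4, 8, 12, 16, 20, 21, 25, 29, 38}, so |A + A| = 9.
K = |A + A| / |A| = 9/4 (already in lowest terms) ≈ 2.2500.
Reference: AP of size 4 gives K = 7/4 ≈ 1.7500; a fully generic set of size 4 gives K ≈ 2.5000.

|A| = 4, |A + A| = 9, K = 9/4.


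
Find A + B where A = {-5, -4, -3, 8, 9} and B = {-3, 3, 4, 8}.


A + B = {a + b : a ∈ A, b ∈ B}.
Enumerate all |A|·|B| = 5·4 = 20 pairs (a, b) and collect distinct sums.
a = -5: -5+-3=-8, -5+3=-2, -5+4=-1, -5+8=3
a = -4: -4+-3=-7, -4+3=-1, -4+4=0, -4+8=4
a = -3: -3+-3=-6, -3+3=0, -3+4=1, -3+8=5
a = 8: 8+-3=5, 8+3=11, 8+4=12, 8+8=16
a = 9: 9+-3=6, 9+3=12, 9+4=13, 9+8=17
Collecting distinct sums: A + B = {-8, -7, -6, -2, -1, 0, 1, 3, 4, 5, 6, 11, 12, 13, 16, 17}
|A + B| = 16

A + B = {-8, -7, -6, -2, -1, 0, 1, 3, 4, 5, 6, 11, 12, 13, 16, 17}


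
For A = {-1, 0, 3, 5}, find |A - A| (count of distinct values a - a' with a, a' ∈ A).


A - A = {a - a' : a, a' ∈ A}; |A| = 4.
Bounds: 2|A|-1 ≤ |A - A| ≤ |A|² - |A| + 1, i.e. 7 ≤ |A - A| ≤ 13.
Note: 0 ∈ A - A always (from a - a). The set is symmetric: if d ∈ A - A then -d ∈ A - A.
Enumerate nonzero differences d = a - a' with a > a' (then include -d):
Positive differences: {1, 2, 3, 4, 5, 6}
Full difference set: {0} ∪ (positive diffs) ∪ (negative diffs).
|A - A| = 1 + 2·6 = 13 (matches direct enumeration: 13).

|A - A| = 13


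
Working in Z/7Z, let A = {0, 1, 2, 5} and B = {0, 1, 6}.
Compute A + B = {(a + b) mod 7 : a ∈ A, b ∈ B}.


Work in Z/7Z: reduce every sum a + b modulo 7.
Enumerate all 12 pairs:
a = 0: 0+0=0, 0+1=1, 0+6=6
a = 1: 1+0=1, 1+1=2, 1+6=0
a = 2: 2+0=2, 2+1=3, 2+6=1
a = 5: 5+0=5, 5+1=6, 5+6=4
Distinct residues collected: {0, 1, 2, 3, 4, 5, 6}
|A + B| = 7 (out of 7 total residues).

A + B = {0, 1, 2, 3, 4, 5, 6}


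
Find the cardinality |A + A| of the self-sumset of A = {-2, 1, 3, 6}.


A + A = {a + a' : a, a' ∈ A}; |A| = 4.
General bounds: 2|A| - 1 ≤ |A + A| ≤ |A|(|A|+1)/2, i.e. 7 ≤ |A + A| ≤ 10.
Lower bound 2|A|-1 is attained iff A is an arithmetic progression.
Enumerate sums a + a' for a ≤ a' (symmetric, so this suffices):
a = -2: -2+-2=-4, -2+1=-1, -2+3=1, -2+6=4
a = 1: 1+1=2, 1+3=4, 1+6=7
a = 3: 3+3=6, 3+6=9
a = 6: 6+6=12
Distinct sums: {-4, -1, 1, 2, 4, 6, 7, 9, 12}
|A + A| = 9

|A + A| = 9


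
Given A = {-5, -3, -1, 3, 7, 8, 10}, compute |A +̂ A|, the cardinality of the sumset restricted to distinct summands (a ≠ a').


Restricted sumset: A +̂ A = {a + a' : a ∈ A, a' ∈ A, a ≠ a'}.
Equivalently, take A + A and drop any sum 2a that is achievable ONLY as a + a for a ∈ A (i.e. sums representable only with equal summands).
Enumerate pairs (a, a') with a < a' (symmetric, so each unordered pair gives one sum; this covers all a ≠ a'):
  -5 + -3 = -8
  -5 + -1 = -6
  -5 + 3 = -2
  -5 + 7 = 2
  -5 + 8 = 3
  -5 + 10 = 5
  -3 + -1 = -4
  -3 + 3 = 0
  -3 + 7 = 4
  -3 + 8 = 5
  -3 + 10 = 7
  -1 + 3 = 2
  -1 + 7 = 6
  -1 + 8 = 7
  -1 + 10 = 9
  3 + 7 = 10
  3 + 8 = 11
  3 + 10 = 13
  7 + 8 = 15
  7 + 10 = 17
  8 + 10 = 18
Collected distinct sums: {-8, -6, -4, -2, 0, 2, 3, 4, 5, 6, 7, 9, 10, 11, 13, 15, 17, 18}
|A +̂ A| = 18
(Reference bound: |A +̂ A| ≥ 2|A| - 3 for |A| ≥ 2, with |A| = 7 giving ≥ 11.)

|A +̂ A| = 18


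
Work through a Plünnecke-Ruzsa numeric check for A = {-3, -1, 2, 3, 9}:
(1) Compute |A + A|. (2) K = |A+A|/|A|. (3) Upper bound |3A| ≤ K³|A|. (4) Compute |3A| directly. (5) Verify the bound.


|A| = 5.
Step 1: Compute A + A by enumerating all 25 pairs.
A + A = {-6, -4, -2, -1, 0, 1, 2, 4, 5, 6, 8, 11, 12, 18}, so |A + A| = 14.
Step 2: Doubling constant K = |A + A|/|A| = 14/5 = 14/5 ≈ 2.8000.
Step 3: Plünnecke-Ruzsa gives |3A| ≤ K³·|A| = (2.8000)³ · 5 ≈ 109.7600.
Step 4: Compute 3A = A + A + A directly by enumerating all triples (a,b,c) ∈ A³; |3A| = 26.
Step 5: Check 26 ≤ 109.7600? Yes ✓.

K = 14/5, Plünnecke-Ruzsa bound K³|A| ≈ 109.7600, |3A| = 26, inequality holds.


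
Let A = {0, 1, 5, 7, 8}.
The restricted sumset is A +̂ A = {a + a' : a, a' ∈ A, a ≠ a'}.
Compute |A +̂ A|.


Restricted sumset: A +̂ A = {a + a' : a ∈ A, a' ∈ A, a ≠ a'}.
Equivalently, take A + A and drop any sum 2a that is achievable ONLY as a + a for a ∈ A (i.e. sums representable only with equal summands).
Enumerate pairs (a, a') with a < a' (symmetric, so each unordered pair gives one sum; this covers all a ≠ a'):
  0 + 1 = 1
  0 + 5 = 5
  0 + 7 = 7
  0 + 8 = 8
  1 + 5 = 6
  1 + 7 = 8
  1 + 8 = 9
  5 + 7 = 12
  5 + 8 = 13
  7 + 8 = 15
Collected distinct sums: {1, 5, 6, 7, 8, 9, 12, 13, 15}
|A +̂ A| = 9
(Reference bound: |A +̂ A| ≥ 2|A| - 3 for |A| ≥ 2, with |A| = 5 giving ≥ 7.)

|A +̂ A| = 9


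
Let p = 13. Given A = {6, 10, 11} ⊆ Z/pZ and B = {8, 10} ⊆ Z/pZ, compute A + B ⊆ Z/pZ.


Work in Z/13Z: reduce every sum a + b modulo 13.
Enumerate all 6 pairs:
a = 6: 6+8=1, 6+10=3
a = 10: 10+8=5, 10+10=7
a = 11: 11+8=6, 11+10=8
Distinct residues collected: {1, 3, 5, 6, 7, 8}
|A + B| = 6 (out of 13 total residues).

A + B = {1, 3, 5, 6, 7, 8}


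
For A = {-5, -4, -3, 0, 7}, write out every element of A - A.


A - A = {a - a' : a, a' ∈ A}.
Compute a - a' for each ordered pair (a, a'):
a = -5: -5--5=0, -5--4=-1, -5--3=-2, -5-0=-5, -5-7=-12
a = -4: -4--5=1, -4--4=0, -4--3=-1, -4-0=-4, -4-7=-11
a = -3: -3--5=2, -3--4=1, -3--3=0, -3-0=-3, -3-7=-10
a = 0: 0--5=5, 0--4=4, 0--3=3, 0-0=0, 0-7=-7
a = 7: 7--5=12, 7--4=11, 7--3=10, 7-0=7, 7-7=0
Collecting distinct values (and noting 0 appears from a-a):
A - A = {-12, -11, -10, -7, -5, -4, -3, -2, -1, 0, 1, 2, 3, 4, 5, 7, 10, 11, 12}
|A - A| = 19

A - A = {-12, -11, -10, -7, -5, -4, -3, -2, -1, 0, 1, 2, 3, 4, 5, 7, 10, 11, 12}


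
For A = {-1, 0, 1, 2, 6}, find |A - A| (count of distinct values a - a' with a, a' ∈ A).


A - A = {a - a' : a, a' ∈ A}; |A| = 5.
Bounds: 2|A|-1 ≤ |A - A| ≤ |A|² - |A| + 1, i.e. 9 ≤ |A - A| ≤ 21.
Note: 0 ∈ A - A always (from a - a). The set is symmetric: if d ∈ A - A then -d ∈ A - A.
Enumerate nonzero differences d = a - a' with a > a' (then include -d):
Positive differences: {1, 2, 3, 4, 5, 6, 7}
Full difference set: {0} ∪ (positive diffs) ∪ (negative diffs).
|A - A| = 1 + 2·7 = 15 (matches direct enumeration: 15).

|A - A| = 15


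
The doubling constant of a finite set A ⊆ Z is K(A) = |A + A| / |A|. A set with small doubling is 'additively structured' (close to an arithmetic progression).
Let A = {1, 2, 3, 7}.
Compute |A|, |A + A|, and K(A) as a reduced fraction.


|A| = 4.
Compute A + A by enumerating all 16 pairs.
A + A = {2, 3, 4, 5, 6, 8, 9, 10, 14}, so |A + A| = 9.
K = |A + A| / |A| = 9/4 (already in lowest terms) ≈ 2.2500.
Reference: AP of size 4 gives K = 7/4 ≈ 1.7500; a fully generic set of size 4 gives K ≈ 2.5000.

|A| = 4, |A + A| = 9, K = 9/4.


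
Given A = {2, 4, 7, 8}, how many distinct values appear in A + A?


A + A = {a + a' : a, a' ∈ A}; |A| = 4.
General bounds: 2|A| - 1 ≤ |A + A| ≤ |A|(|A|+1)/2, i.e. 7 ≤ |A + A| ≤ 10.
Lower bound 2|A|-1 is attained iff A is an arithmetic progression.
Enumerate sums a + a' for a ≤ a' (symmetric, so this suffices):
a = 2: 2+2=4, 2+4=6, 2+7=9, 2+8=10
a = 4: 4+4=8, 4+7=11, 4+8=12
a = 7: 7+7=14, 7+8=15
a = 8: 8+8=16
Distinct sums: {4, 6, 8, 9, 10, 11, 12, 14, 15, 16}
|A + A| = 10

|A + A| = 10


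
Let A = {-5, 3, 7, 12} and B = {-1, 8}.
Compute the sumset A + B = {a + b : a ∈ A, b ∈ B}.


A + B = {a + b : a ∈ A, b ∈ B}.
Enumerate all |A|·|B| = 4·2 = 8 pairs (a, b) and collect distinct sums.
a = -5: -5+-1=-6, -5+8=3
a = 3: 3+-1=2, 3+8=11
a = 7: 7+-1=6, 7+8=15
a = 12: 12+-1=11, 12+8=20
Collecting distinct sums: A + B = {-6, 2, 3, 6, 11, 15, 20}
|A + B| = 7

A + B = {-6, 2, 3, 6, 11, 15, 20}


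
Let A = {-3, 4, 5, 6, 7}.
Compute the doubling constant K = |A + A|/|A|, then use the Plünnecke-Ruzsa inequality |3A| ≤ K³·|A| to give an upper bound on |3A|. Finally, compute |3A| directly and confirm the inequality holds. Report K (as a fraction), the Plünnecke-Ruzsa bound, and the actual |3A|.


|A| = 5.
Step 1: Compute A + A by enumerating all 25 pairs.
A + A = {-6, 1, 2, 3, 4, 8, 9, 10, 11, 12, 13, 14}, so |A + A| = 12.
Step 2: Doubling constant K = |A + A|/|A| = 12/5 = 12/5 ≈ 2.4000.
Step 3: Plünnecke-Ruzsa gives |3A| ≤ K³·|A| = (2.4000)³ · 5 ≈ 69.1200.
Step 4: Compute 3A = A + A + A directly by enumerating all triples (a,b,c) ∈ A³; |3A| = 22.
Step 5: Check 22 ≤ 69.1200? Yes ✓.

K = 12/5, Plünnecke-Ruzsa bound K³|A| ≈ 69.1200, |3A| = 22, inequality holds.


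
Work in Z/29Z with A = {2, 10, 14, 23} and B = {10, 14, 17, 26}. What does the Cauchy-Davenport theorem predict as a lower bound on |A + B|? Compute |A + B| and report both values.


Cauchy-Davenport: |A + B| ≥ min(p, |A| + |B| - 1) for A, B nonempty in Z/pZ.
|A| = 4, |B| = 4, p = 29.
CD lower bound = min(29, 4 + 4 - 1) = min(29, 7) = 7.
Compute A + B mod 29 directly:
a = 2: 2+10=12, 2+14=16, 2+17=19, 2+26=28
a = 10: 10+10=20, 10+14=24, 10+17=27, 10+26=7
a = 14: 14+10=24, 14+14=28, 14+17=2, 14+26=11
a = 23: 23+10=4, 23+14=8, 23+17=11, 23+26=20
A + B = {2, 4, 7, 8, 11, 12, 16, 19, 20, 24, 27, 28}, so |A + B| = 12.
Verify: 12 ≥ 7? Yes ✓.

CD lower bound = 7, actual |A + B| = 12.


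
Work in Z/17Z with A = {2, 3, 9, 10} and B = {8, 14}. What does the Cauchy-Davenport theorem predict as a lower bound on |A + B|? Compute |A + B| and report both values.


Cauchy-Davenport: |A + B| ≥ min(p, |A| + |B| - 1) for A, B nonempty in Z/pZ.
|A| = 4, |B| = 2, p = 17.
CD lower bound = min(17, 4 + 2 - 1) = min(17, 5) = 5.
Compute A + B mod 17 directly:
a = 2: 2+8=10, 2+14=16
a = 3: 3+8=11, 3+14=0
a = 9: 9+8=0, 9+14=6
a = 10: 10+8=1, 10+14=7
A + B = {0, 1, 6, 7, 10, 11, 16}, so |A + B| = 7.
Verify: 7 ≥ 5? Yes ✓.

CD lower bound = 5, actual |A + B| = 7.


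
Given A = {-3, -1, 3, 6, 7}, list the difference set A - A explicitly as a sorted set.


A - A = {a - a' : a, a' ∈ A}.
Compute a - a' for each ordered pair (a, a'):
a = -3: -3--3=0, -3--1=-2, -3-3=-6, -3-6=-9, -3-7=-10
a = -1: -1--3=2, -1--1=0, -1-3=-4, -1-6=-7, -1-7=-8
a = 3: 3--3=6, 3--1=4, 3-3=0, 3-6=-3, 3-7=-4
a = 6: 6--3=9, 6--1=7, 6-3=3, 6-6=0, 6-7=-1
a = 7: 7--3=10, 7--1=8, 7-3=4, 7-6=1, 7-7=0
Collecting distinct values (and noting 0 appears from a-a):
A - A = {-10, -9, -8, -7, -6, -4, -3, -2, -1, 0, 1, 2, 3, 4, 6, 7, 8, 9, 10}
|A - A| = 19

A - A = {-10, -9, -8, -7, -6, -4, -3, -2, -1, 0, 1, 2, 3, 4, 6, 7, 8, 9, 10}


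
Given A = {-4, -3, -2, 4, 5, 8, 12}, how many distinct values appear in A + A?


A + A = {a + a' : a, a' ∈ A}; |A| = 7.
General bounds: 2|A| - 1 ≤ |A + A| ≤ |A|(|A|+1)/2, i.e. 13 ≤ |A + A| ≤ 28.
Lower bound 2|A|-1 is attained iff A is an arithmetic progression.
Enumerate sums a + a' for a ≤ a' (symmetric, so this suffices):
a = -4: -4+-4=-8, -4+-3=-7, -4+-2=-6, -4+4=0, -4+5=1, -4+8=4, -4+12=8
a = -3: -3+-3=-6, -3+-2=-5, -3+4=1, -3+5=2, -3+8=5, -3+12=9
a = -2: -2+-2=-4, -2+4=2, -2+5=3, -2+8=6, -2+12=10
a = 4: 4+4=8, 4+5=9, 4+8=12, 4+12=16
a = 5: 5+5=10, 5+8=13, 5+12=17
a = 8: 8+8=16, 8+12=20
a = 12: 12+12=24
Distinct sums: {-8, -7, -6, -5, -4, 0, 1, 2, 3, 4, 5, 6, 8, 9, 10, 12, 13, 16, 17, 20, 24}
|A + A| = 21

|A + A| = 21


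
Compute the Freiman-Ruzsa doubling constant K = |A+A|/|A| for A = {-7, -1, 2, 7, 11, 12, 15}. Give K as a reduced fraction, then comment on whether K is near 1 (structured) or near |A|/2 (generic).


|A| = 7.
Compute A + A by enumerating all 49 pairs.
A + A = {-14, -8, -5, -2, 0, 1, 4, 5, 6, 8, 9, 10, 11, 13, 14, 17, 18, 19, 22, 23, 24, 26, 27, 30}, so |A + A| = 24.
K = |A + A| / |A| = 24/7 (already in lowest terms) ≈ 3.4286.
Reference: AP of size 7 gives K = 13/7 ≈ 1.8571; a fully generic set of size 7 gives K ≈ 4.0000.

|A| = 7, |A + A| = 24, K = 24/7.


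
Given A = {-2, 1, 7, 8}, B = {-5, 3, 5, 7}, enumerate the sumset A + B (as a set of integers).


A + B = {a + b : a ∈ A, b ∈ B}.
Enumerate all |A|·|B| = 4·4 = 16 pairs (a, b) and collect distinct sums.
a = -2: -2+-5=-7, -2+3=1, -2+5=3, -2+7=5
a = 1: 1+-5=-4, 1+3=4, 1+5=6, 1+7=8
a = 7: 7+-5=2, 7+3=10, 7+5=12, 7+7=14
a = 8: 8+-5=3, 8+3=11, 8+5=13, 8+7=15
Collecting distinct sums: A + B = {-7, -4, 1, 2, 3, 4, 5, 6, 8, 10, 11, 12, 13, 14, 15}
|A + B| = 15

A + B = {-7, -4, 1, 2, 3, 4, 5, 6, 8, 10, 11, 12, 13, 14, 15}


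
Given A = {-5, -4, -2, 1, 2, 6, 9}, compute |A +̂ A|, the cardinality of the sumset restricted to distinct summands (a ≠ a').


Restricted sumset: A +̂ A = {a + a' : a ∈ A, a' ∈ A, a ≠ a'}.
Equivalently, take A + A and drop any sum 2a that is achievable ONLY as a + a for a ∈ A (i.e. sums representable only with equal summands).
Enumerate pairs (a, a') with a < a' (symmetric, so each unordered pair gives one sum; this covers all a ≠ a'):
  -5 + -4 = -9
  -5 + -2 = -7
  -5 + 1 = -4
  -5 + 2 = -3
  -5 + 6 = 1
  -5 + 9 = 4
  -4 + -2 = -6
  -4 + 1 = -3
  -4 + 2 = -2
  -4 + 6 = 2
  -4 + 9 = 5
  -2 + 1 = -1
  -2 + 2 = 0
  -2 + 6 = 4
  -2 + 9 = 7
  1 + 2 = 3
  1 + 6 = 7
  1 + 9 = 10
  2 + 6 = 8
  2 + 9 = 11
  6 + 9 = 15
Collected distinct sums: {-9, -7, -6, -4, -3, -2, -1, 0, 1, 2, 3, 4, 5, 7, 8, 10, 11, 15}
|A +̂ A| = 18
(Reference bound: |A +̂ A| ≥ 2|A| - 3 for |A| ≥ 2, with |A| = 7 giving ≥ 11.)

|A +̂ A| = 18


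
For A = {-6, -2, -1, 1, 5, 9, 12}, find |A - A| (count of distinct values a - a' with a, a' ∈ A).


A - A = {a - a' : a, a' ∈ A}; |A| = 7.
Bounds: 2|A|-1 ≤ |A - A| ≤ |A|² - |A| + 1, i.e. 13 ≤ |A - A| ≤ 43.
Note: 0 ∈ A - A always (from a - a). The set is symmetric: if d ∈ A - A then -d ∈ A - A.
Enumerate nonzero differences d = a - a' with a > a' (then include -d):
Positive differences: {1, 2, 3, 4, 5, 6, 7, 8, 10, 11, 13, 14, 15, 18}
Full difference set: {0} ∪ (positive diffs) ∪ (negative diffs).
|A - A| = 1 + 2·14 = 29 (matches direct enumeration: 29).

|A - A| = 29


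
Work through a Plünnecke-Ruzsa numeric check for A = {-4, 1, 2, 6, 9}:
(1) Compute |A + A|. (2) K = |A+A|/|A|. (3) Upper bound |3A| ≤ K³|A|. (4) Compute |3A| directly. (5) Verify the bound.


|A| = 5.
Step 1: Compute A + A by enumerating all 25 pairs.
A + A = {-8, -3, -2, 2, 3, 4, 5, 7, 8, 10, 11, 12, 15, 18}, so |A + A| = 14.
Step 2: Doubling constant K = |A + A|/|A| = 14/5 = 14/5 ≈ 2.8000.
Step 3: Plünnecke-Ruzsa gives |3A| ≤ K³·|A| = (2.8000)³ · 5 ≈ 109.7600.
Step 4: Compute 3A = A + A + A directly by enumerating all triples (a,b,c) ∈ A³; |3A| = 27.
Step 5: Check 27 ≤ 109.7600? Yes ✓.

K = 14/5, Plünnecke-Ruzsa bound K³|A| ≈ 109.7600, |3A| = 27, inequality holds.


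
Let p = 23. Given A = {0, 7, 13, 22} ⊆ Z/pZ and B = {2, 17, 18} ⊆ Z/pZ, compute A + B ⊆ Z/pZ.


Work in Z/23Z: reduce every sum a + b modulo 23.
Enumerate all 12 pairs:
a = 0: 0+2=2, 0+17=17, 0+18=18
a = 7: 7+2=9, 7+17=1, 7+18=2
a = 13: 13+2=15, 13+17=7, 13+18=8
a = 22: 22+2=1, 22+17=16, 22+18=17
Distinct residues collected: {1, 2, 7, 8, 9, 15, 16, 17, 18}
|A + B| = 9 (out of 23 total residues).

A + B = {1, 2, 7, 8, 9, 15, 16, 17, 18}


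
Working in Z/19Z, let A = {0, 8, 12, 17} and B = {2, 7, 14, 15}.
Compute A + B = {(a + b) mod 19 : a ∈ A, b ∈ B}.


Work in Z/19Z: reduce every sum a + b modulo 19.
Enumerate all 16 pairs:
a = 0: 0+2=2, 0+7=7, 0+14=14, 0+15=15
a = 8: 8+2=10, 8+7=15, 8+14=3, 8+15=4
a = 12: 12+2=14, 12+7=0, 12+14=7, 12+15=8
a = 17: 17+2=0, 17+7=5, 17+14=12, 17+15=13
Distinct residues collected: {0, 2, 3, 4, 5, 7, 8, 10, 12, 13, 14, 15}
|A + B| = 12 (out of 19 total residues).

A + B = {0, 2, 3, 4, 5, 7, 8, 10, 12, 13, 14, 15}


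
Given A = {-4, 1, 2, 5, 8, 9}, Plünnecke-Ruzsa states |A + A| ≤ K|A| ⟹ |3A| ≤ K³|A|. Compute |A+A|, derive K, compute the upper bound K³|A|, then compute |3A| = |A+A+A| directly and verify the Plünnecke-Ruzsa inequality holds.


|A| = 6.
Step 1: Compute A + A by enumerating all 36 pairs.
A + A = {-8, -3, -2, 1, 2, 3, 4, 5, 6, 7, 9, 10, 11, 13, 14, 16, 17, 18}, so |A + A| = 18.
Step 2: Doubling constant K = |A + A|/|A| = 18/6 = 18/6 ≈ 3.0000.
Step 3: Plünnecke-Ruzsa gives |3A| ≤ K³·|A| = (3.0000)³ · 6 ≈ 162.0000.
Step 4: Compute 3A = A + A + A directly by enumerating all triples (a,b,c) ∈ A³; |3A| = 34.
Step 5: Check 34 ≤ 162.0000? Yes ✓.

K = 18/6, Plünnecke-Ruzsa bound K³|A| ≈ 162.0000, |3A| = 34, inequality holds.


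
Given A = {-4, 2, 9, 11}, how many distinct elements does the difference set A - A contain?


A - A = {a - a' : a, a' ∈ A}; |A| = 4.
Bounds: 2|A|-1 ≤ |A - A| ≤ |A|² - |A| + 1, i.e. 7 ≤ |A - A| ≤ 13.
Note: 0 ∈ A - A always (from a - a). The set is symmetric: if d ∈ A - A then -d ∈ A - A.
Enumerate nonzero differences d = a - a' with a > a' (then include -d):
Positive differences: {2, 6, 7, 9, 13, 15}
Full difference set: {0} ∪ (positive diffs) ∪ (negative diffs).
|A - A| = 1 + 2·6 = 13 (matches direct enumeration: 13).

|A - A| = 13


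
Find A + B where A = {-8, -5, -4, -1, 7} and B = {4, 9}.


A + B = {a + b : a ∈ A, b ∈ B}.
Enumerate all |A|·|B| = 5·2 = 10 pairs (a, b) and collect distinct sums.
a = -8: -8+4=-4, -8+9=1
a = -5: -5+4=-1, -5+9=4
a = -4: -4+4=0, -4+9=5
a = -1: -1+4=3, -1+9=8
a = 7: 7+4=11, 7+9=16
Collecting distinct sums: A + B = {-4, -1, 0, 1, 3, 4, 5, 8, 11, 16}
|A + B| = 10

A + B = {-4, -1, 0, 1, 3, 4, 5, 8, 11, 16}


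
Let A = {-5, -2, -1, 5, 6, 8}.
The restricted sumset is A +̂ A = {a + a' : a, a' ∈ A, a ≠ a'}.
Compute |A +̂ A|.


Restricted sumset: A +̂ A = {a + a' : a ∈ A, a' ∈ A, a ≠ a'}.
Equivalently, take A + A and drop any sum 2a that is achievable ONLY as a + a for a ∈ A (i.e. sums representable only with equal summands).
Enumerate pairs (a, a') with a < a' (symmetric, so each unordered pair gives one sum; this covers all a ≠ a'):
  -5 + -2 = -7
  -5 + -1 = -6
  -5 + 5 = 0
  -5 + 6 = 1
  -5 + 8 = 3
  -2 + -1 = -3
  -2 + 5 = 3
  -2 + 6 = 4
  -2 + 8 = 6
  -1 + 5 = 4
  -1 + 6 = 5
  -1 + 8 = 7
  5 + 6 = 11
  5 + 8 = 13
  6 + 8 = 14
Collected distinct sums: {-7, -6, -3, 0, 1, 3, 4, 5, 6, 7, 11, 13, 14}
|A +̂ A| = 13
(Reference bound: |A +̂ A| ≥ 2|A| - 3 for |A| ≥ 2, with |A| = 6 giving ≥ 9.)

|A +̂ A| = 13


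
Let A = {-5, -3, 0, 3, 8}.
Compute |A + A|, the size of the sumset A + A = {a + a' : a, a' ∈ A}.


A + A = {a + a' : a, a' ∈ A}; |A| = 5.
General bounds: 2|A| - 1 ≤ |A + A| ≤ |A|(|A|+1)/2, i.e. 9 ≤ |A + A| ≤ 15.
Lower bound 2|A|-1 is attained iff A is an arithmetic progression.
Enumerate sums a + a' for a ≤ a' (symmetric, so this suffices):
a = -5: -5+-5=-10, -5+-3=-8, -5+0=-5, -5+3=-2, -5+8=3
a = -3: -3+-3=-6, -3+0=-3, -3+3=0, -3+8=5
a = 0: 0+0=0, 0+3=3, 0+8=8
a = 3: 3+3=6, 3+8=11
a = 8: 8+8=16
Distinct sums: {-10, -8, -6, -5, -3, -2, 0, 3, 5, 6, 8, 11, 16}
|A + A| = 13

|A + A| = 13


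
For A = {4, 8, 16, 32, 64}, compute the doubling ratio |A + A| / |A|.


|A| = 5.
Compute A + A by enumerating all 25 pairs.
A + A = {8, 12, 16, 20, 24, 32, 36, 40, 48, 64, 68, 72, 80, 96, 128}, so |A + A| = 15.
K = |A + A| / |A| = 15/5 = 3/1 ≈ 3.0000.
Reference: AP of size 5 gives K = 9/5 ≈ 1.8000; a fully generic set of size 5 gives K ≈ 3.0000.

|A| = 5, |A + A| = 15, K = 15/5 = 3/1.


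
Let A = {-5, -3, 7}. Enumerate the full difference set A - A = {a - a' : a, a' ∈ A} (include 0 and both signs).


A - A = {a - a' : a, a' ∈ A}.
Compute a - a' for each ordered pair (a, a'):
a = -5: -5--5=0, -5--3=-2, -5-7=-12
a = -3: -3--5=2, -3--3=0, -3-7=-10
a = 7: 7--5=12, 7--3=10, 7-7=0
Collecting distinct values (and noting 0 appears from a-a):
A - A = {-12, -10, -2, 0, 2, 10, 12}
|A - A| = 7

A - A = {-12, -10, -2, 0, 2, 10, 12}
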